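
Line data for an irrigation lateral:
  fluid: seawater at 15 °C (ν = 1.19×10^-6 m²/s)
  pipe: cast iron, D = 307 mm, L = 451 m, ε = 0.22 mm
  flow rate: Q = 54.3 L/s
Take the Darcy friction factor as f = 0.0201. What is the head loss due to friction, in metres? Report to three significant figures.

h_f ≈ 0.810 m

V = 4Q/(πD²) = 4·0.0543/(π·0.307²) = 0.7336 m/s
h_f = f(L/D)V²/(2g) = 0.02010·(451/0.307)·0.7336²/(2·9.81) = 0.8098 m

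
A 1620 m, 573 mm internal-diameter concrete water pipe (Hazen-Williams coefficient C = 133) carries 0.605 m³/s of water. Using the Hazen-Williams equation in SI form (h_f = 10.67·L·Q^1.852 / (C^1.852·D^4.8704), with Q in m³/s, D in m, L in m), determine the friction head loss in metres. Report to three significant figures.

h_f ≈ 12.0 m

h_f = 10.67·1620·0.605^1.852 / (133^1.852·0.573^4.8704) = 11.97 m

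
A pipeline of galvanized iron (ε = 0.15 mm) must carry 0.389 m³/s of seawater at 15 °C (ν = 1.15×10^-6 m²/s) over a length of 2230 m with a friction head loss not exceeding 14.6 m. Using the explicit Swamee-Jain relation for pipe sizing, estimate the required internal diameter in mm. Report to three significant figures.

Swamee-Jain (Type III): D = 0.66·[ε^1.25·(LQ²/(gh_f))^4.75 + ν·Q^9.4·(L/(gh_f))^5.2]^0.04
LQ²/(gh_f) = 2.356; L/(gh_f) = 15.57
Term 1 = ε^1.25·(…)^4.75 = 9.73×10^-4; Term 2 = ν·Q^9.4·(…)^5.2 = 2.55×10^-4
D = 0.66·(9.73×10^-4 + 2.55×10^-4)^0.04 = 0.5048 m = 505 mm
Check: V = 1.94 m/s, Re = 8.53×10^5, f = 0.01585, h_f = 13.5 m ≈ 14.6 m ✓

D ≈ 505 mm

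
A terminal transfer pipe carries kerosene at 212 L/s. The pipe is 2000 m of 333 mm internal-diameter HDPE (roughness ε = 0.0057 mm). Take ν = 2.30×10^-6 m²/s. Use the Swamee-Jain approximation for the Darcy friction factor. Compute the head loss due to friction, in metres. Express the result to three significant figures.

V = 4Q/(πD²) = 4·0.212/(π·0.333²) = 2.434 m/s
Re = VD/ν = 2.434·0.333/2.30×10^-6 = 3.52×10^5 → turbulent
ε/D = 0.0057/333 = 1.71×10^-5
Swamee-Jain: f = 0.01417
h_f = f(L/D)V²/(2g) = 0.01417·(2000/0.333)·2.434²/(2·9.81) = 25.70 m

h_f ≈ 25.7 m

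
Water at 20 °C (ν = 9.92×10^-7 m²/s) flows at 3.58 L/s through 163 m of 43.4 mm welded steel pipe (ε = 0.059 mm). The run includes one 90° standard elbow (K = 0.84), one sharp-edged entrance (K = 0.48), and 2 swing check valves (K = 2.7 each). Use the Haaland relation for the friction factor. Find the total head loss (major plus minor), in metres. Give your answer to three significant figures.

V = 4Q/(πD²) = 2.420 m/s; V²/2g = 0.2985 m
Re = 1.06×10^5, ε/D = 0.00136 → f = 0.02305 (Haaland)
Major: h_f = f(L/D)·V²/2g = 0.02305·3756·0.2985 = 25.84 m
Minor: ΣK = 6.72; h_m = ΣK·V²/2g = 2.006 m
Total H_L = 25.84 + 2.006 = 27.84 m

H_L ≈ 27.8 m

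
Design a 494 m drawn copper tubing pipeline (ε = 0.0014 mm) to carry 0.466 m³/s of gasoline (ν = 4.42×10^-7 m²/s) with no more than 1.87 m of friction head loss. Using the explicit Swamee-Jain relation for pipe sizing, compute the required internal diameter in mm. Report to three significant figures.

Swamee-Jain (Type III): D = 0.66·[ε^1.25·(LQ²/(gh_f))^4.75 + ν·Q^9.4·(L/(gh_f))^5.2]^0.04
LQ²/(gh_f) = 5.848; L/(gh_f) = 26.93
Term 1 = ε^1.25·(…)^4.75 = 2.12×10^-4; Term 2 = ν·Q^9.4·(…)^5.2 = 0.00923
D = 0.66·(2.12×10^-4 + 0.00923)^0.04 = 0.5477 m = 548 mm
Check: V = 1.98 m/s, Re = 2.45×10^6, f = 0.01015, h_f = 1.83 m ≈ 1.87 m ✓

D ≈ 548 mm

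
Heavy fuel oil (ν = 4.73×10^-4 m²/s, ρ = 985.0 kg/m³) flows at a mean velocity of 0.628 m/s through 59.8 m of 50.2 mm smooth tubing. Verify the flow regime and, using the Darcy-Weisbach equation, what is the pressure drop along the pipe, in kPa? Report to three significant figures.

Re = VD/ν = 0.628·0.05020/4.73×10^-4 = 66.7 → laminar (Re < 2300)
f = 64/Re = 0.9602
h_f = f(L/D)V²/(2g) = 0.9602·(59.8/0.05020)·0.628²/(2·9.81) = 22.99 m
Δp = ρg·h_f = 985.0·9.81·22.99 = 222.2 kPa

Δp ≈ 222 kPa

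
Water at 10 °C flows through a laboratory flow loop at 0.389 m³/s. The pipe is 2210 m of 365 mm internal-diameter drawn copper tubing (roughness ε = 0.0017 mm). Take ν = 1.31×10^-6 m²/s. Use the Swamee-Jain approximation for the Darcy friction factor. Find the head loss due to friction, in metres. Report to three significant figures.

V = 4Q/(πD²) = 4·0.389/(π·0.365²) = 3.718 m/s
Re = VD/ν = 3.718·0.365/1.31×10^-6 = 1.04×10^6 → turbulent
ε/D = 0.0017/365 = 4.66×10^-6
Swamee-Jain: f = 0.01166
h_f = f(L/D)V²/(2g) = 0.01166·(2210/0.365)·3.718²/(2·9.81) = 49.72 m

h_f ≈ 49.7 m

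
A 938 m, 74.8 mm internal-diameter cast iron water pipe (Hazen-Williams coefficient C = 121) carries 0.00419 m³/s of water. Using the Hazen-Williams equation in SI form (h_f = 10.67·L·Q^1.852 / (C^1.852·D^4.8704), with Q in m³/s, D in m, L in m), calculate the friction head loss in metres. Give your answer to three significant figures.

h_f = 10.67·938·0.00419^1.852 / (121^1.852·0.0748^4.8704) = 16.75 m

h_f ≈ 16.7 m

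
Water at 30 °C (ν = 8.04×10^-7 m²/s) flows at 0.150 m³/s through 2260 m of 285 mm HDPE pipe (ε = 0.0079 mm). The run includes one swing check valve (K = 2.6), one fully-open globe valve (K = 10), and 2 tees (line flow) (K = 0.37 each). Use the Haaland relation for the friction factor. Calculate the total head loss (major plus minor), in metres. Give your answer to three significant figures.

V = 4Q/(πD²) = 2.351 m/s; V²/2g = 0.2818 m
Re = 8.33×10^5, ε/D = 2.77×10^-5 → f = 0.01241 (Haaland)
Major: h_f = f(L/D)·V²/2g = 0.01241·7930·0.2818 = 27.74 m
Minor: ΣK = 13.3; h_m = ΣK·V²/2g = 3.759 m
Total H_L = 27.74 + 3.759 = 31.50 m

H_L ≈ 31.5 m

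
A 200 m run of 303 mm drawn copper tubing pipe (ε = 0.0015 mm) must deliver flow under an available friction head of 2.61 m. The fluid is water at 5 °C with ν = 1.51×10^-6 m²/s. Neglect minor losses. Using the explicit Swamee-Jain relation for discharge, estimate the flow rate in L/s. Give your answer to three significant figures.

Swamee-Jain (Type II): Q = -0.965·√(gD⁵h_f/L)·ln[ε/(3.7D) + √(3.17ν²L/(gD³h_f))]
√(gD⁵h_f/L) = √(9.81·0.303⁵·2.61/200) = 0.01808
ε/(3.7D) = 1.34×10^-6; √(3.17ν²L/(gD³h_f)) = 4.51×10^-5
Q = -0.965·0.01808·ln(4.639×10^-5) = 0.1741 m³/s
Check: V = 2.41 m/s, Re = 4.85×10^5, f = 0.01324, h_f = 2.60 m ≈ 2.61 m ✓

Q ≈ 174 L/s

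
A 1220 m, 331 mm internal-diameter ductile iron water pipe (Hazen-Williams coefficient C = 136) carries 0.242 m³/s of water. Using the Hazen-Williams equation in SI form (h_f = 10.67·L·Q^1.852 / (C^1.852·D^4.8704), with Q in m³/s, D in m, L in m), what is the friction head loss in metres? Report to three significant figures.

h_f ≈ 22.9 m

h_f = 10.67·1220·0.242^1.852 / (136^1.852·0.331^4.8704) = 22.94 m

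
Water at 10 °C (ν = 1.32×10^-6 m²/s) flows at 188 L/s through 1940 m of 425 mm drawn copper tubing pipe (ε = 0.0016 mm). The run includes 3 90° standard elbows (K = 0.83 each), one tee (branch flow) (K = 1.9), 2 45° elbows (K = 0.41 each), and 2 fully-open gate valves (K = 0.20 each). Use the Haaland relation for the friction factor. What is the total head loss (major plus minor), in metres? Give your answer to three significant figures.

H_L ≈ 6.01 m

V = 4Q/(πD²) = 1.325 m/s; V²/2g = 0.08951 m
Re = 4.27×10^5, ε/D = 3.76×10^-6 → f = 0.01348 (Haaland)
Major: h_f = f(L/D)·V²/2g = 0.01348·4565·0.08951 = 5.507 m
Minor: ΣK = 5.61; h_m = ΣK·V²/2g = 0.5022 m
Total H_L = 5.507 + 0.5022 = 6.009 m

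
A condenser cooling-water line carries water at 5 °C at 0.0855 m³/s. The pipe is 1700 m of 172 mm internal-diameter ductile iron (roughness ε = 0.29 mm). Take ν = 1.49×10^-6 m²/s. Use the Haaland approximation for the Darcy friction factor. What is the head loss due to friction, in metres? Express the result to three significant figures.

h_f ≈ 156 m

V = 4Q/(πD²) = 4·0.0855/(π·0.172²) = 3.680 m/s
Re = VD/ν = 3.680·0.172/1.49×10^-6 = 4.25×10^5 → turbulent
ε/D = 0.29/172 = 0.00169
Haaland: f = 0.02286
h_f = f(L/D)V²/(2g) = 0.02286·(1700/0.172)·3.680²/(2·9.81) = 156.0 m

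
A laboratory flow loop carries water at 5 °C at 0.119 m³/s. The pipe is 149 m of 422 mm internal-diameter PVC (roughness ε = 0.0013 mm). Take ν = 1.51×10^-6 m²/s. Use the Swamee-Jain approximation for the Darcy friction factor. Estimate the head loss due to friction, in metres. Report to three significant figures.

V = 4Q/(πD²) = 4·0.119/(π·0.422²) = 0.8508 m/s
Re = VD/ν = 0.8508·0.422/1.51×10^-6 = 2.38×10^5 → turbulent
ε/D = 0.0013/422 = 3.08×10^-6
Swamee-Jain: f = 0.01505
h_f = f(L/D)V²/(2g) = 0.01505·(149/0.422)·0.8508²/(2·9.81) = 0.1961 m

h_f ≈ 0.196 m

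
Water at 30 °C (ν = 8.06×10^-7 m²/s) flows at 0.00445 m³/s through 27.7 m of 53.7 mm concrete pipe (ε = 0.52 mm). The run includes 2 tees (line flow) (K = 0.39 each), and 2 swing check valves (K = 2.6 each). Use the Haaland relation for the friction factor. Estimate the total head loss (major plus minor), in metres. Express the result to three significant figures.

H_L ≈ 5.03 m

V = 4Q/(πD²) = 1.965 m/s; V²/2g = 0.1968 m
Re = 1.31×10^5, ε/D = 0.00968 → f = 0.03801 (Haaland)
Major: h_f = f(L/D)·V²/2g = 0.03801·515.8·0.1968 = 3.857 m
Minor: ΣK = 5.98; h_m = ΣK·V²/2g = 1.177 m
Total H_L = 3.857 + 1.177 = 5.034 m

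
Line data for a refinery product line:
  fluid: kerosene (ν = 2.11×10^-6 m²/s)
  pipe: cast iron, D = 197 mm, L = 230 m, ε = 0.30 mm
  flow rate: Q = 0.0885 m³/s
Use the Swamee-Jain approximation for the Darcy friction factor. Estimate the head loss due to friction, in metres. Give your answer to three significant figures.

h_f ≈ 11.4 m

V = 4Q/(πD²) = 4·0.0885/(π·0.197²) = 2.903 m/s
Re = VD/ν = 2.903·0.197/2.11×10^-6 = 2.71×10^5 → turbulent
ε/D = 0.30/197 = 0.00152
Swamee-Jain: f = 0.02277
h_f = f(L/D)V²/(2g) = 0.02277·(230/0.197)·2.903²/(2·9.81) = 11.42 m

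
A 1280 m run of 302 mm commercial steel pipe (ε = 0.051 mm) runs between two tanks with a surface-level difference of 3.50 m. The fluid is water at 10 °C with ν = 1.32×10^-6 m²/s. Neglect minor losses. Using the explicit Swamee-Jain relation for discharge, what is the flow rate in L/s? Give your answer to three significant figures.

Q ≈ 70.8 L/s

Swamee-Jain (Type II): Q = -0.965·√(gD⁵h_f/L)·ln[ε/(3.7D) + √(3.17ν²L/(gD³h_f))]
√(gD⁵h_f/L) = √(9.81·0.302⁵·3.50/1280) = 0.008209
ε/(3.7D) = 4.56×10^-5; √(3.17ν²L/(gD³h_f)) = 8.65×10^-5
Q = -0.965·0.008209·ln(1.321×10^-4) = 0.07075 m³/s
Check: V = 0.988 m/s, Re = 2.26×10^5, f = 0.01663, h_f = 3.51 m ≈ 3.50 m ✓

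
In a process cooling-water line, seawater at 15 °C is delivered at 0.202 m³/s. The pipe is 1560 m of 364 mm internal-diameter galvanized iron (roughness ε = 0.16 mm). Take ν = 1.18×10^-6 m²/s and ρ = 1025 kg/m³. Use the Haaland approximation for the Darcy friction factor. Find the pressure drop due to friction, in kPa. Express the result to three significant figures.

Δp ≈ 141 kPa

V = 4Q/(πD²) = 4·0.202/(π·0.364²) = 1.941 m/s
Re = VD/ν = 1.941·0.364/1.18×10^-6 = 5.99×10^5 → turbulent
ε/D = 0.16/364 = 4.40×10^-4
Haaland: f = 0.01704
h_f = f(L/D)V²/(2g) = 0.01704·(1560/0.364)·1.941²/(2·9.81) = 14.03 m
Δp = ρg·h_f = 1025·9.81·14.03 = 141.0 kPa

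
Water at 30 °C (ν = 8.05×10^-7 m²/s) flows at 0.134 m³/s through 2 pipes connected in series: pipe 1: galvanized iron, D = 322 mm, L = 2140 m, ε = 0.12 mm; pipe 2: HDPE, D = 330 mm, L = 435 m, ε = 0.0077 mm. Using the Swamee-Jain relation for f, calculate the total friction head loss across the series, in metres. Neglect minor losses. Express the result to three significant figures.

H ≈ 17.4 m

Pipe 1: V = 1.646 m/s, Re = 6.58×10^5, ε/D = 3.73×10^-4, f = 0.01667, h_1 = f(L/D)V²/2g = 15.29 m
Pipe 2: V = 1.567 m/s, Re = 6.42×10^5, ε/D = 2.33×10^-5, f = 0.01295, h_2 = f(L/D)V²/2g = 2.135 m
Series → Q common, losses add: H = Σh = 17.42 m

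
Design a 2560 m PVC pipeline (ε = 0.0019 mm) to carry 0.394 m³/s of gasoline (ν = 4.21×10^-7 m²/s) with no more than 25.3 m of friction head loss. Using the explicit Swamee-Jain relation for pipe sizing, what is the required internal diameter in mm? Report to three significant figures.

Swamee-Jain (Type III): D = 0.66·[ε^1.25·(LQ²/(gh_f))^4.75 + ν·Q^9.4·(L/(gh_f))^5.2]^0.04
LQ²/(gh_f) = 1.601; L/(gh_f) = 10.31
Term 1 = ε^1.25·(…)^4.75 = 6.60×10^-7; Term 2 = ν·Q^9.4·(…)^5.2 = 1.24×10^-5
D = 0.66·(6.60×10^-7 + 1.24×10^-5)^0.04 = 0.4208 m = 421 mm
Check: V = 2.83 m/s, Re = 2.83×10^6, f = 0.01003, h_f = 24.9 m ≈ 25.3 m ✓

D ≈ 421 mm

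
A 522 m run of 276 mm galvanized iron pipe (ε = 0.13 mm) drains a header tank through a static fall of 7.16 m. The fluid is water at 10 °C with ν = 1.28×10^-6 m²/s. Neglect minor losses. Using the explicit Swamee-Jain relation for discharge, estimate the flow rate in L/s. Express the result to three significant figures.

Q ≈ 123 L/s

Swamee-Jain (Type II): Q = -0.965·√(gD⁵h_f/L)·ln[ε/(3.7D) + √(3.17ν²L/(gD³h_f))]
√(gD⁵h_f/L) = √(9.81·0.276⁵·7.16/522) = 0.01468
ε/(3.7D) = 1.27×10^-4; √(3.17ν²L/(gD³h_f)) = 4.28×10^-5
Q = -0.965·0.01468·ln(1.701×10^-4) = 0.1229 m³/s
Check: V = 2.05 m/s, Re = 4.43×10^5, f = 0.01771, h_f = 7.21 m ≈ 7.16 m ✓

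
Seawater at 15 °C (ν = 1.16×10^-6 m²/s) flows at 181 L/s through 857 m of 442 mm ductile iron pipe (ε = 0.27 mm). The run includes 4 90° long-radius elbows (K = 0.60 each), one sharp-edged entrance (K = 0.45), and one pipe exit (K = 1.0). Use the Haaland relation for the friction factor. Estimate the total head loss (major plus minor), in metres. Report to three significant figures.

H_L ≈ 2.79 m

V = 4Q/(πD²) = 1.180 m/s; V²/2g = 0.07092 m
Re = 4.49×10^5, ε/D = 6.11×10^-4 → f = 0.01832 (Haaland)
Major: h_f = f(L/D)·V²/2g = 0.01832·1939·0.07092 = 2.520 m
Minor: ΣK = 3.85; h_m = ΣK·V²/2g = 0.2731 m
Total H_L = 2.520 + 0.2731 = 2.793 m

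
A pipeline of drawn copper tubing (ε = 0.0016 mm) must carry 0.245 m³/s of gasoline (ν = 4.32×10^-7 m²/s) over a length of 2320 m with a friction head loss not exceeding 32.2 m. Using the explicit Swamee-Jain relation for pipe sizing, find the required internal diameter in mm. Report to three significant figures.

Swamee-Jain (Type III): D = 0.66·[ε^1.25·(LQ²/(gh_f))^4.75 + ν·Q^9.4·(L/(gh_f))^5.2]^0.04
LQ²/(gh_f) = 0.4409; L/(gh_f) = 7.345
Term 1 = ε^1.25·(…)^4.75 = 1.16×10^-9; Term 2 = ν·Q^9.4·(…)^5.2 = 2.49×10^-8
D = 0.66·(1.16×10^-9 + 2.49×10^-8)^0.04 = 0.3282 m = 328 mm
Check: V = 2.90 m/s, Re = 2.20×10^6, f = 0.01041, h_f = 31.4 m ≈ 32.2 m ✓

D ≈ 328 mm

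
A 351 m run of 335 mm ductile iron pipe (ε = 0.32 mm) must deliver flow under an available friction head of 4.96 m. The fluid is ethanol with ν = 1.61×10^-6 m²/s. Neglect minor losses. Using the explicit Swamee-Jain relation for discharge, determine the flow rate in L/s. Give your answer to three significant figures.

Q ≈ 189 L/s

Swamee-Jain (Type II): Q = -0.965·√(gD⁵h_f/L)·ln[ε/(3.7D) + √(3.17ν²L/(gD³h_f))]
√(gD⁵h_f/L) = √(9.81·0.335⁵·4.96/351) = 0.02418
ε/(3.7D) = 2.58×10^-4; √(3.17ν²L/(gD³h_f)) = 3.97×10^-5
Q = -0.965·0.02418·ln(2.979×10^-4) = 0.1895 m³/s
Check: V = 2.15 m/s, Re = 4.47×10^5, f = 0.02023, h_f = 4.99 m ≈ 4.96 m ✓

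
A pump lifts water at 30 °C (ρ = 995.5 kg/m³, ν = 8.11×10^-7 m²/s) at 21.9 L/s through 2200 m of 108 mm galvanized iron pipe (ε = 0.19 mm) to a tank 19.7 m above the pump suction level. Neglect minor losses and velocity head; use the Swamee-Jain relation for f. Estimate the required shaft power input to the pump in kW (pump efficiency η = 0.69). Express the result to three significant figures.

V = 4Q/(πD²) = 2.391 m/s; Re = 3.18×10^5; ε/D = 0.00176; f = 0.02341
h_f = f(L/D)V²/2g = 138.9 m
Total head H = z + h_f = 19.7 + 138.9 = 158.6 m
P_hyd = ρgQH = 995.5·9.81·0.0219·158.6 = 33.92 kW
P_shaft = P_hyd/η = 33.92/0.69 = 49.16 kW

P_shaft ≈ 49.2 kW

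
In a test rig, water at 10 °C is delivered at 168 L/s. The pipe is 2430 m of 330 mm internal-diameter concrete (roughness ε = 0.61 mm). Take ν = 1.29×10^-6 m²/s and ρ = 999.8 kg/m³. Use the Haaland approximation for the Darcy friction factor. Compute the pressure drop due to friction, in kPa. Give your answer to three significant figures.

V = 4Q/(πD²) = 4·0.168/(π·0.330²) = 1.964 m/s
Re = VD/ν = 1.964·0.330/1.29×10^-6 = 5.02×10^5 → turbulent
ε/D = 0.61/330 = 0.00185
Haaland: f = 0.02332
h_f = f(L/D)V²/(2g) = 0.02332·(2430/0.330)·1.964²/(2·9.81) = 33.77 m
Δp = ρg·h_f = 999.8·9.81·33.77 = 331.2 kPa

Δp ≈ 331 kPa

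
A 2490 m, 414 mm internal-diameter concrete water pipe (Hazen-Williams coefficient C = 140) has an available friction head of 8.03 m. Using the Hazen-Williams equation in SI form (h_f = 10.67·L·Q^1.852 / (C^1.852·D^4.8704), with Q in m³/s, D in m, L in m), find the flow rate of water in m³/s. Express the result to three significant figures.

Rearranging: Q = [h_f·C^1.852·D^4.8704 / (10.67·L)]^(1/1.852)
Q = [8.03·140^1.852·0.414^4.8704 / (10.67·2490)]^0.540 = 0.1732 m³/s

Q ≈ 0.173 m³/s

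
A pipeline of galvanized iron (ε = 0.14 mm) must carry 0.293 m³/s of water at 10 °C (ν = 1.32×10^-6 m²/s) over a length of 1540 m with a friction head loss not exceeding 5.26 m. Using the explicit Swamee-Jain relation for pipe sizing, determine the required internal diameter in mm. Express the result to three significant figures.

D ≈ 514 mm

Swamee-Jain (Type III): D = 0.66·[ε^1.25·(LQ²/(gh_f))^4.75 + ν·Q^9.4·(L/(gh_f))^5.2]^0.04
LQ²/(gh_f) = 2.562; L/(gh_f) = 29.84
Term 1 = ε^1.25·(…)^4.75 = 0.00133; Term 2 = ν·Q^9.4·(…)^5.2 = 6.00×10^-4
D = 0.66·(0.00133 + 6.00×10^-4)^0.04 = 0.5140 m = 514 mm
Check: V = 1.41 m/s, Re = 5.50×10^5, f = 0.01604, h_f = 4.88 m ≈ 5.26 m ✓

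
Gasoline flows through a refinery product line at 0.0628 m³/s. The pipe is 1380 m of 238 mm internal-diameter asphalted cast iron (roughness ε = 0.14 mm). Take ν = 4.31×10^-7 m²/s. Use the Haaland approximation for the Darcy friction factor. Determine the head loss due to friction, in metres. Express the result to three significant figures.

V = 4Q/(πD²) = 4·0.0628/(π·0.238²) = 1.412 m/s
Re = VD/ν = 1.412·0.238/4.31×10^-7 = 7.79×10^5 → turbulent
ε/D = 0.14/238 = 5.88×10^-4
Haaland: f = 0.01786
h_f = f(L/D)V²/(2g) = 0.01786·(1380/0.238)·1.412²/(2·9.81) = 10.52 m

h_f ≈ 10.5 m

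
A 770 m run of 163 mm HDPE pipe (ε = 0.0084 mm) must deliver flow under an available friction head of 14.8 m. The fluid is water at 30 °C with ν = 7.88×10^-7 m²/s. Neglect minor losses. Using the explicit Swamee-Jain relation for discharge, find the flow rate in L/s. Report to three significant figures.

Q ≈ 43.5 L/s

Swamee-Jain (Type II): Q = -0.965·√(gD⁵h_f/L)·ln[ε/(3.7D) + √(3.17ν²L/(gD³h_f))]
√(gD⁵h_f/L) = √(9.81·0.163⁵·14.8/770) = 0.004658
ε/(3.7D) = 1.39×10^-5; √(3.17ν²L/(gD³h_f)) = 4.91×10^-5
Q = -0.965·0.004658·ln(6.302×10^-5) = 0.04347 m³/s
Check: V = 2.08 m/s, Re = 4.31×10^5, f = 0.01415, h_f = 14.8 m ≈ 14.8 m ✓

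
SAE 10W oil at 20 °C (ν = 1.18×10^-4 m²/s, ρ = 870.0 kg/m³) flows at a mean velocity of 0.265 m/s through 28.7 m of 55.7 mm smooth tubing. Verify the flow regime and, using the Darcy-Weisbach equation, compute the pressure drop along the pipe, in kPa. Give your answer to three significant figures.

Re = VD/ν = 0.265·0.05570/1.18×10^-4 = 125 → laminar (Re < 2300)
f = 64/Re = 0.5116
h_f = f(L/D)V²/(2g) = 0.5116·(28.7/0.05570)·0.265²/(2·9.81) = 0.9436 m
Δp = ρg·h_f = 870.0·9.81·0.9436 = 8.053 kPa

Δp ≈ 8.05 kPa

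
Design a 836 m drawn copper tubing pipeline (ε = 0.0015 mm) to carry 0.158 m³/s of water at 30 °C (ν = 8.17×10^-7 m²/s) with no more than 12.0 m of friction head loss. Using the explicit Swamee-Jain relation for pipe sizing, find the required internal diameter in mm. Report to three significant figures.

Swamee-Jain (Type III): D = 0.66·[ε^1.25·(LQ²/(gh_f))^4.75 + ν·Q^9.4·(L/(gh_f))^5.2]^0.04
LQ²/(gh_f) = 0.1773; L/(gh_f) = 7.102
Term 1 = ε^1.25·(…)^4.75 = 1.42×10^-11; Term 2 = ν·Q^9.4·(…)^5.2 = 6.41×10^-10
D = 0.66·(1.42×10^-11 + 6.41×10^-10)^0.04 = 0.2833 m = 283 mm
Check: V = 2.51 m/s, Re = 8.69×10^5, f = 0.01201, h_f = 11.4 m ≈ 12.0 m ✓

D ≈ 283 mm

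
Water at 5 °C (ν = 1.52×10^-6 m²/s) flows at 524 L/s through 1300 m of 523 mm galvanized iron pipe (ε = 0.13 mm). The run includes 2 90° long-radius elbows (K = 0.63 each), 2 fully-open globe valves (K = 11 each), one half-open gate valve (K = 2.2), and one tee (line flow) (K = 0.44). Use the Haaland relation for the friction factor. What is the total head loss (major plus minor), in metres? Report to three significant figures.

V = 4Q/(πD²) = 2.439 m/s; V²/2g = 0.3032 m
Re = 8.39×10^5, ε/D = 2.49×10^-4 → f = 0.01524 (Haaland)
Major: h_f = f(L/D)·V²/2g = 0.01524·2486·0.3032 = 11.48 m
Minor: ΣK = 25.9; h_m = ΣK·V²/2g = 7.854 m
Total H_L = 11.48 + 7.854 = 19.34 m

H_L ≈ 19.3 m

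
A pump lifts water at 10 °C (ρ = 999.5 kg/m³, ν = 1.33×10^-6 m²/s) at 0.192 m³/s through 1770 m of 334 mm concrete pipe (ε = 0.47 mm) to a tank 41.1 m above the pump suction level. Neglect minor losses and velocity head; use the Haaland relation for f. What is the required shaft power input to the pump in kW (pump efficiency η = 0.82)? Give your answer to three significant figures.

P_shaft ≈ 159 kW

V = 4Q/(πD²) = 2.191 m/s; Re = 5.50×10^5; ε/D = 0.00141; f = 0.02179
h_f = f(L/D)V²/2g = 28.27 m
Total head H = z + h_f = 41.1 + 28.27 = 69.37 m
P_hyd = ρgQH = 999.5·9.81·0.192·69.37 = 130.6 kW
P_shaft = P_hyd/η = 130.6/0.82 = 159.3 kW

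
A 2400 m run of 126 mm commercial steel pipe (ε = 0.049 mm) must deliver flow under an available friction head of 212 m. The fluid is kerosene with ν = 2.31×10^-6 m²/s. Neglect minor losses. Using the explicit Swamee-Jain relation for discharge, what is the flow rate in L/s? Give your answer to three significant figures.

Q ≈ 43.0 L/s

Swamee-Jain (Type II): Q = -0.965·√(gD⁵h_f/L)·ln[ε/(3.7D) + √(3.17ν²L/(gD³h_f))]
√(gD⁵h_f/L) = √(9.81·0.126⁵·212/2400) = 0.005246
ε/(3.7D) = 1.05×10^-4; √(3.17ν²L/(gD³h_f)) = 9.88×10^-5
Q = -0.965·0.005246·ln(2.039×10^-4) = 0.04302 m³/s
Check: V = 3.45 m/s, Re = 1.88×10^5, f = 0.01844, h_f = 213 m ≈ 212 m ✓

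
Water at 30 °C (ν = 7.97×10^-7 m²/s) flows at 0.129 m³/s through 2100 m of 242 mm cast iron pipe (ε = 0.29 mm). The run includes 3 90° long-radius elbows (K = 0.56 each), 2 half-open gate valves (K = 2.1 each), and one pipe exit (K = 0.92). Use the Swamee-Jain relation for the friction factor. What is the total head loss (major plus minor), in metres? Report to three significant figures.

V = 4Q/(πD²) = 2.805 m/s; V²/2g = 0.4009 m
Re = 8.52×10^5, ε/D = 0.00120 → f = 0.02094 (Swamee-Jain)
Major: h_f = f(L/D)·V²/2g = 0.02094·8678·0.4009 = 72.84 m
Minor: ΣK = 6.80; h_m = ΣK·V²/2g = 2.726 m
Total H_L = 72.84 + 2.726 = 75.56 m

H_L ≈ 75.6 m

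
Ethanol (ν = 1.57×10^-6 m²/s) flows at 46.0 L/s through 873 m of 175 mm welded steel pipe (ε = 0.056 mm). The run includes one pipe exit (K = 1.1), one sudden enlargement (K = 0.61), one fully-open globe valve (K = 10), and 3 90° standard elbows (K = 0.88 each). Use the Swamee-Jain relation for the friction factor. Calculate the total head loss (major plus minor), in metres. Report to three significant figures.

V = 4Q/(πD²) = 1.912 m/s; V²/2g = 0.1864 m
Re = 2.13×10^5, ε/D = 3.20×10^-4 → f = 0.01779 (Swamee-Jain)
Major: h_f = f(L/D)·V²/2g = 0.01779·4989·0.1864 = 16.54 m
Minor: ΣK = 14.3; h_m = ΣK·V²/2g = 2.675 m
Total H_L = 16.54 + 2.675 = 19.22 m

H_L ≈ 19.2 m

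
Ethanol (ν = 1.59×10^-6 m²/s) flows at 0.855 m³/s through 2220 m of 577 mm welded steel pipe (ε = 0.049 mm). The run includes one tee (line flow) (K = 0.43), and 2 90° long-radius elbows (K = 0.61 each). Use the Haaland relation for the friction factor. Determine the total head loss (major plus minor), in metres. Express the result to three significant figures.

V = 4Q/(πD²) = 3.270 m/s; V²/2g = 0.5449 m
Re = 1.19×10^6, ε/D = 8.49×10^-5 → f = 0.01291 (Haaland)
Major: h_f = f(L/D)·V²/2g = 0.01291·3847·0.5449 = 27.07 m
Minor: ΣK = 1.65; h_m = ΣK·V²/2g = 0.8992 m
Total H_L = 27.07 + 0.8992 = 27.97 m

H_L ≈ 28.0 m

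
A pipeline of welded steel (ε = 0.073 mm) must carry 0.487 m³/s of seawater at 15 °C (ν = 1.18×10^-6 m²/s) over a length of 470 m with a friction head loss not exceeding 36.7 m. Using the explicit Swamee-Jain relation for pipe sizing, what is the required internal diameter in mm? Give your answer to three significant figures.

D ≈ 331 mm

Swamee-Jain (Type III): D = 0.66·[ε^1.25·(LQ²/(gh_f))^4.75 + ν·Q^9.4·(L/(gh_f))^5.2]^0.04
LQ²/(gh_f) = 0.3096; L/(gh_f) = 1.305
Term 1 = ε^1.25·(…)^4.75 = 2.57×10^-8; Term 2 = ν·Q^9.4·(…)^5.2 = 5.45×10^-9
D = 0.66·(2.57×10^-8 + 5.45×10^-9)^0.04 = 0.3306 m = 331 mm
Check: V = 5.67 m/s, Re = 1.59×10^6, f = 0.01468, h_f = 34.2 m ≈ 36.7 m ✓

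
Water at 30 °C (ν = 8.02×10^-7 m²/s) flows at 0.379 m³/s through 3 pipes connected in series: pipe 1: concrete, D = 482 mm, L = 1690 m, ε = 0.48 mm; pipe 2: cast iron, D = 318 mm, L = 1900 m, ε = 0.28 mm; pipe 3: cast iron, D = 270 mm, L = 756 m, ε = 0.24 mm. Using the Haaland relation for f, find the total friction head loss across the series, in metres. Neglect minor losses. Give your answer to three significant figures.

H ≈ 269 m

Pipe 1: V = 2.077 m/s, Re = 1.25×10^6, ε/D = 9.96×10^-4, f = 0.01987, h_1 = f(L/D)V²/2g = 15.32 m
Pipe 2: V = 4.772 m/s, Re = 1.89×10^6, ε/D = 8.81×10^-4, f = 0.01924, h_2 = f(L/D)V²/2g = 133.4 m
Pipe 3: V = 6.619 m/s, Re = 2.23×10^6, ε/D = 8.89×10^-4, f = 0.01925, h_3 = f(L/D)V²/2g = 120.4 m
Series → Q common, losses add: H = Σh = 269.1 m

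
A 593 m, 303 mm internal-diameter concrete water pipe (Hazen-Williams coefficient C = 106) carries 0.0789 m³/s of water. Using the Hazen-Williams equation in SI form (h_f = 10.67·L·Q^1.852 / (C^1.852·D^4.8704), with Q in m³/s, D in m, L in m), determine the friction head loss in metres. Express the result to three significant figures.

h_f ≈ 3.41 m

h_f = 10.67·593·0.0789^1.852 / (106^1.852·0.303^4.8704) = 3.414 m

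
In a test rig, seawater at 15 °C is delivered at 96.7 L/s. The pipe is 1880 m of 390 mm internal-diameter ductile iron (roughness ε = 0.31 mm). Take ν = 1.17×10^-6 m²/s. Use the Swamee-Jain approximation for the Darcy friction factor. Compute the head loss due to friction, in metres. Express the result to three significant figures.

h_f ≈ 3.21 m

V = 4Q/(πD²) = 4·0.0967/(π·0.390²) = 0.8095 m/s
Re = VD/ν = 0.8095·0.390/1.17×10^-6 = 2.70×10^5 → turbulent
ε/D = 0.31/390 = 7.95×10^-4
Swamee-Jain: f = 0.01996
h_f = f(L/D)V²/(2g) = 0.01996·(1880/0.390)·0.8095²/(2·9.81) = 3.214 m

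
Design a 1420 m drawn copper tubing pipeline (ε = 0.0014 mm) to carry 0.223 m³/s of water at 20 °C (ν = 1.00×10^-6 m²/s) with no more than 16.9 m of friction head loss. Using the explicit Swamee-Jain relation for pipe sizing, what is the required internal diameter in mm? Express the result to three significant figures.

Swamee-Jain (Type III): D = 0.66·[ε^1.25·(LQ²/(gh_f))^4.75 + ν·Q^9.4·(L/(gh_f))^5.2]^0.04
LQ²/(gh_f) = 0.4259; L/(gh_f) = 8.565
Term 1 = ε^1.25·(…)^4.75 = 8.36×10^-10; Term 2 = ν·Q^9.4·(…)^5.2 = 5.30×10^-8
D = 0.66·(8.36×10^-10 + 5.30×10^-8)^0.04 = 0.3379 m = 338 mm
Check: V = 2.49 m/s, Re = 8.40×10^5, f = 0.01205, h_f = 16.0 m ≈ 16.9 m ✓

D ≈ 338 mm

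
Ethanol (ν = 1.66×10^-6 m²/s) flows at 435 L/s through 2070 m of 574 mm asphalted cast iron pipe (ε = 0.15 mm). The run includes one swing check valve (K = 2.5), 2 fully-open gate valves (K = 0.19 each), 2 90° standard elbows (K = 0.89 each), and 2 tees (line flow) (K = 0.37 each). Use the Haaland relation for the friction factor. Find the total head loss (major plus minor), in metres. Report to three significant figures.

H_L ≈ 8.92 m

V = 4Q/(πD²) = 1.681 m/s; V²/2g = 0.1440 m
Re = 5.81×10^5, ε/D = 2.61×10^-4 → f = 0.01568 (Haaland)
Major: h_f = f(L/D)·V²/2g = 0.01568·3606·0.1440 = 8.143 m
Minor: ΣK = 5.40; h_m = ΣK·V²/2g = 0.7778 m
Total H_L = 8.143 + 0.7778 = 8.920 m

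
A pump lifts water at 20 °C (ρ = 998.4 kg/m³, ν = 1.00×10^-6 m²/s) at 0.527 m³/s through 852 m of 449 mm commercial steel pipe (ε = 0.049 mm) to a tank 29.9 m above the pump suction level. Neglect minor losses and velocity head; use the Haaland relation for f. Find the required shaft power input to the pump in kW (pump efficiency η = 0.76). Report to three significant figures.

P_shaft ≈ 298 kW

V = 4Q/(πD²) = 3.328 m/s; Re = 1.49×10^6; ε/D = 1.09×10^-4; f = 0.01310
h_f = f(L/D)V²/2g = 14.03 m
Total head H = z + h_f = 29.9 + 14.03 = 43.93 m
P_hyd = ρgQH = 998.4·9.81·0.527·43.93 = 226.8 kW
P_shaft = P_hyd/η = 226.8/0.76 = 298.4 kW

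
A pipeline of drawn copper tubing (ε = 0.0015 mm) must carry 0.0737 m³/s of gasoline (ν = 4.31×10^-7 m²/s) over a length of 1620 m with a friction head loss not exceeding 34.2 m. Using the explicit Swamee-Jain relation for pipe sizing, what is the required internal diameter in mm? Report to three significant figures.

D ≈ 191 mm

Swamee-Jain (Type III): D = 0.66·[ε^1.25·(LQ²/(gh_f))^4.75 + ν·Q^9.4·(L/(gh_f))^5.2]^0.04
LQ²/(gh_f) = 0.02623; L/(gh_f) = 4.829
Term 1 = ε^1.25·(…)^4.75 = 1.62×10^-15; Term 2 = ν·Q^9.4·(…)^5.2 = 3.50×10^-14
D = 0.66·(1.62×10^-15 + 3.50×10^-14)^0.04 = 0.1915 m = 191 mm
Check: V = 2.56 m/s, Re = 1.14×10^6, f = 0.01157, h_f = 32.7 m ≈ 34.2 m ✓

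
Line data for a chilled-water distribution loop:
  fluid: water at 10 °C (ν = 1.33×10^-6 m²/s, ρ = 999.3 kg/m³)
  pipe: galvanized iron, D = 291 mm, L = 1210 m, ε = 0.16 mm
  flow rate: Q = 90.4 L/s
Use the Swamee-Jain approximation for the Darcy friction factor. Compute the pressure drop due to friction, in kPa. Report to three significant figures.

V = 4Q/(πD²) = 4·0.0904/(π·0.291²) = 1.359 m/s
Re = VD/ν = 1.359·0.291/1.33×10^-6 = 2.97×10^5 → turbulent
ε/D = 0.16/291 = 5.50×10^-4
Swamee-Jain: f = 0.01862
h_f = f(L/D)V²/(2g) = 0.01862·(1210/0.291)·1.359²/(2·9.81) = 7.291 m
Δp = ρg·h_f = 999.3·9.81·7.291 = 71.47 kPa

Δp ≈ 71.5 kPa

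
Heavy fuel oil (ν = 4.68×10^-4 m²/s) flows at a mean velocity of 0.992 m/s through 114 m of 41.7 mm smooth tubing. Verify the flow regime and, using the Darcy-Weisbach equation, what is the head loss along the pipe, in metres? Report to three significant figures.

h_f ≈ 99.3 m

Re = VD/ν = 0.992·0.04170/4.68×10^-4 = 88.4 → laminar (Re < 2300)
f = 64/Re = 0.7241
h_f = f(L/D)V²/(2g) = 0.7241·(114/0.04170)·0.992²/(2·9.81) = 99.28 m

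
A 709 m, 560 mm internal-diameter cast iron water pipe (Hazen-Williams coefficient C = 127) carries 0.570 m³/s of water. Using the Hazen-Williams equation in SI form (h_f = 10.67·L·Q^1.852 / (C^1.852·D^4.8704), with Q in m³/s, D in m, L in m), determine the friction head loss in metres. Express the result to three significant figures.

h_f = 10.67·709·0.570^1.852 / (127^1.852·0.560^4.8704) = 5.713 m

h_f ≈ 5.71 m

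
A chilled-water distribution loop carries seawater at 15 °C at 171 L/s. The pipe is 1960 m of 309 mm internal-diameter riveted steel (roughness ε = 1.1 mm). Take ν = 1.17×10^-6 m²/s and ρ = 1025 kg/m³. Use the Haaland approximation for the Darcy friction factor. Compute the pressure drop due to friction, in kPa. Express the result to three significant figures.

Δp ≈ 468 kPa

V = 4Q/(πD²) = 4·0.171/(π·0.309²) = 2.280 m/s
Re = VD/ν = 2.280·0.309/1.17×10^-6 = 6.02×10^5 → turbulent
ε/D = 1.1/309 = 0.00356
Haaland: f = 0.02771
h_f = f(L/D)V²/(2g) = 0.02771·(1960/0.309)·2.280²/(2·9.81) = 46.57 m
Δp = ρg·h_f = 1025·9.81·46.57 = 468.3 kPa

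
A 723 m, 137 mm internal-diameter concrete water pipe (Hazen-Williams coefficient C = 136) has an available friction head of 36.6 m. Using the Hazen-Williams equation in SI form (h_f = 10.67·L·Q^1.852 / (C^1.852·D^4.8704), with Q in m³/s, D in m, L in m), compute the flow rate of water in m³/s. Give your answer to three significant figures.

Q ≈ 0.0406 m³/s

Rearranging: Q = [h_f·C^1.852·D^4.8704 / (10.67·L)]^(1/1.852)
Q = [36.6·136^1.852·0.137^4.8704 / (10.67·723)]^0.540 = 0.04060 m³/s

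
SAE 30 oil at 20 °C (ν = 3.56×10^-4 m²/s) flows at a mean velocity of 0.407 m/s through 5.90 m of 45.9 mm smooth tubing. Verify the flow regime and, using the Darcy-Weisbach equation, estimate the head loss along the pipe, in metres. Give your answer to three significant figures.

Re = VD/ν = 0.407·0.04590/3.56×10^-4 = 52.5 → laminar (Re < 2300)
f = 64/Re = 1.220
h_f = f(L/D)V²/(2g) = 1.220·(5.90/0.04590)·0.407²/(2·9.81) = 1.324 m

h_f ≈ 1.32 m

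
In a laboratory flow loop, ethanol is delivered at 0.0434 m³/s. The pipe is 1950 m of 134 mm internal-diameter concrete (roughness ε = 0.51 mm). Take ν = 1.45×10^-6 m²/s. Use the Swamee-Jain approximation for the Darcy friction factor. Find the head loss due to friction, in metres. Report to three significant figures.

V = 4Q/(πD²) = 4·0.0434/(π·0.134²) = 3.077 m/s
Re = VD/ν = 3.077·0.134/1.45×10^-6 = 2.84×10^5 → turbulent
ε/D = 0.51/134 = 0.00381
Swamee-Jain: f = 0.02856
h_f = f(L/D)V²/(2g) = 0.02856·(1950/0.134)·3.077²/(2·9.81) = 200.6 m

h_f ≈ 201 m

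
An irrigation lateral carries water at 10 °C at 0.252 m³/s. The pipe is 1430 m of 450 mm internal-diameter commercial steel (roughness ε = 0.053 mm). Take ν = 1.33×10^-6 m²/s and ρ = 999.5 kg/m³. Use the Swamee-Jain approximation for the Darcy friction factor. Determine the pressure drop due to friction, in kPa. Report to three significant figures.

V = 4Q/(πD²) = 4·0.252/(π·0.450²) = 1.584 m/s
Re = VD/ν = 1.584·0.450/1.33×10^-6 = 5.36×10^5 → turbulent
ε/D = 0.053/450 = 1.18×10^-4
Swamee-Jain: f = 0.01456
h_f = f(L/D)V²/(2g) = 0.01456·(1430/0.450)·1.584²/(2·9.81) = 5.921 m
Δp = ρg·h_f = 999.5·9.81·5.921 = 58.06 kPa

Δp ≈ 58.1 kPa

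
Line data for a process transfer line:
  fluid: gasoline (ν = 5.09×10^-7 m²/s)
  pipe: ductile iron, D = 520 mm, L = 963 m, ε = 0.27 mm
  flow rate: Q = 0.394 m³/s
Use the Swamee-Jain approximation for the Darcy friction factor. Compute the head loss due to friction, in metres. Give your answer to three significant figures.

h_f ≈ 5.58 m

V = 4Q/(πD²) = 4·0.394/(π·0.520²) = 1.855 m/s
Re = VD/ν = 1.855·0.520/5.09×10^-7 = 1.90×10^6 → turbulent
ε/D = 0.27/520 = 5.19×10^-4
Swamee-Jain: f = 0.01718
h_f = f(L/D)V²/(2g) = 0.01718·(963/0.520)·1.855²/(2·9.81) = 5.581 m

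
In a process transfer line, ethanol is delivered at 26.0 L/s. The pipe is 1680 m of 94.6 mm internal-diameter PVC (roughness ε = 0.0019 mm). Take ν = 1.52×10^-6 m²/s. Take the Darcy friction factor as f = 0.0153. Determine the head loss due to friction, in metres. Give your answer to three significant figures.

h_f ≈ 190 m

V = 4Q/(πD²) = 4·0.0260/(π·0.0946²) = 3.699 m/s
h_f = f(L/D)V²/(2g) = 0.01530·(1680/0.0946)·3.699²/(2·9.81) = 189.5 m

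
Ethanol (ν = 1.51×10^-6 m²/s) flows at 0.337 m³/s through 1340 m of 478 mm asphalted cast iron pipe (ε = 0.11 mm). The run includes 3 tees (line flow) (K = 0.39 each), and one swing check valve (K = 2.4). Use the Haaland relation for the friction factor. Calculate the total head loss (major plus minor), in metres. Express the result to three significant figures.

H_L ≈ 8.39 m

V = 4Q/(πD²) = 1.878 m/s; V²/2g = 0.1798 m
Re = 5.94×10^5, ε/D = 2.30×10^-4 → f = 0.01537 (Haaland)
Major: h_f = f(L/D)·V²/2g = 0.01537·2803·0.1798 = 7.746 m
Minor: ΣK = 3.57; h_m = ΣK·V²/2g = 0.6417 m
Total H_L = 7.746 + 0.6417 = 8.387 m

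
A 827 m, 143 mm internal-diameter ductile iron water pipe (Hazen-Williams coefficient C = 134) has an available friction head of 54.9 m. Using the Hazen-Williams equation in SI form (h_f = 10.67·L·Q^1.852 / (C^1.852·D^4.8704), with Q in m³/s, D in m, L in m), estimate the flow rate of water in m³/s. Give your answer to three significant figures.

Q ≈ 0.0518 m³/s

Rearranging: Q = [h_f·C^1.852·D^4.8704 / (10.67·L)]^(1/1.852)
Q = [54.9·134^1.852·0.143^4.8704 / (10.67·827)]^0.540 = 0.05183 m³/s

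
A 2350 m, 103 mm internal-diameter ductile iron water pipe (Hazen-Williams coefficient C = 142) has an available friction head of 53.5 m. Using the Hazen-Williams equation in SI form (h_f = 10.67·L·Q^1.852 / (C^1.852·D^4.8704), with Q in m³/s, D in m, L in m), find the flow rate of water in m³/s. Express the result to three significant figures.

Rearranging: Q = [h_f·C^1.852·D^4.8704 / (10.67·L)]^(1/1.852)
Q = [53.5·142^1.852·0.103^4.8704 / (10.67·2350)]^0.540 = 0.01300 m³/s

Q ≈ 0.0130 m³/s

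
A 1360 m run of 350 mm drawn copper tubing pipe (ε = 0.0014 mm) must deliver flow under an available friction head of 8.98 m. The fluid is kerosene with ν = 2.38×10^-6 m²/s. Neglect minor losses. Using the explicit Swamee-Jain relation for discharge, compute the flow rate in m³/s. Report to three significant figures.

Q ≈ 0.168 m³/s

Swamee-Jain (Type II): Q = -0.965·√(gD⁵h_f/L)·ln[ε/(3.7D) + √(3.17ν²L/(gD³h_f))]
√(gD⁵h_f/L) = √(9.81·0.350⁵·8.98/1360) = 0.01844
ε/(3.7D) = 1.08×10^-6; √(3.17ν²L/(gD³h_f)) = 8.04×10^-5
Q = -0.965·0.01844·ln(8.149×10^-5) = 0.1676 m³/s
Check: V = 1.74 m/s, Re = 2.56×10^5, f = 0.01485, h_f = 8.92 m ≈ 8.98 m ✓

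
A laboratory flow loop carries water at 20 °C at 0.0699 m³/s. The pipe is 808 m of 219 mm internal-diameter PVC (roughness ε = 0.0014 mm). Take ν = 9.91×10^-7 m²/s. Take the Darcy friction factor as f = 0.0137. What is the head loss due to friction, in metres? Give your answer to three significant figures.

V = 4Q/(πD²) = 4·0.0699/(π·0.219²) = 1.856 m/s
h_f = f(L/D)V²/(2g) = 0.01370·(808/0.219)·1.856²/(2·9.81) = 8.871 m

h_f ≈ 8.87 m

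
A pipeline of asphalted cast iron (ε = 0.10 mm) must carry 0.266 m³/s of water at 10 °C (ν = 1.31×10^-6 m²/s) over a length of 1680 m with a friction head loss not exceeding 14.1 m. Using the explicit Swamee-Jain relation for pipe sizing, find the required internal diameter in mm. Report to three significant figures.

D ≈ 411 mm

Swamee-Jain (Type III): D = 0.66·[ε^1.25·(LQ²/(gh_f))^4.75 + ν·Q^9.4·(L/(gh_f))^5.2]^0.04
LQ²/(gh_f) = 0.8594; L/(gh_f) = 12.15
Term 1 = ε^1.25·(…)^4.75 = 4.87×10^-6; Term 2 = ν·Q^9.4·(…)^5.2 = 2.24×10^-6
D = 0.66·(4.87×10^-6 + 2.24×10^-6)^0.04 = 0.4108 m = 411 mm
Check: V = 2.01 m/s, Re = 6.29×10^5, f = 0.01564, h_f = 13.1 m ≈ 14.1 m ✓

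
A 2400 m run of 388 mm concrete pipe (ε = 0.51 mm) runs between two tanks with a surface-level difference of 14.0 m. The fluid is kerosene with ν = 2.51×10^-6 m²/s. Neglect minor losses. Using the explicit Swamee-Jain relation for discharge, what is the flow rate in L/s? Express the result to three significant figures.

Swamee-Jain (Type II): Q = -0.965·√(gD⁵h_f/L)·ln[ε/(3.7D) + √(3.17ν²L/(gD³h_f))]
√(gD⁵h_f/L) = √(9.81·0.388⁵·14.0/2400) = 0.02243
ε/(3.7D) = 3.55×10^-4; √(3.17ν²L/(gD³h_f)) = 7.73×10^-5
Q = -0.965·0.02243·ln(4.325×10^-4) = 0.1677 m³/s
Check: V = 1.42 m/s, Re = 2.19×10^5, f = 0.02225, h_f = 14.1 m ≈ 14.0 m ✓

Q ≈ 168 L/s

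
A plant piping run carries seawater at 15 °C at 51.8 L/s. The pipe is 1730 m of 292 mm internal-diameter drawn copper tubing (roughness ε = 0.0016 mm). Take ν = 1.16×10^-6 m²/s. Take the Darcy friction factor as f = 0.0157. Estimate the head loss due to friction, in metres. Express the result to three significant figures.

V = 4Q/(πD²) = 4·0.0518/(π·0.292²) = 0.7735 m/s
h_f = f(L/D)V²/(2g) = 0.01570·(1730/0.292)·0.7735²/(2·9.81) = 2.837 m

h_f ≈ 2.84 m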